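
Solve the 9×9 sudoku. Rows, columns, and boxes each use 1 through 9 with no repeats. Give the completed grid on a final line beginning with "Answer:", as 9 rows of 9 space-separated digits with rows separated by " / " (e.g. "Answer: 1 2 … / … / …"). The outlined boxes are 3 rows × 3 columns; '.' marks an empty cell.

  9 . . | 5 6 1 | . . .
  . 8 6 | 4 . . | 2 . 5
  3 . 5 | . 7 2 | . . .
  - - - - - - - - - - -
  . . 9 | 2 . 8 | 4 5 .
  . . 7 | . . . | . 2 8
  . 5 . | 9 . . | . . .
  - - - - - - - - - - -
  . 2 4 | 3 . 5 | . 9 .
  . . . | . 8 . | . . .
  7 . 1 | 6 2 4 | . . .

Step 1. [r4c9∈{1,3,6,7}] r4c9 is the only open cell in row 4 admitting 7 ⇒ r4c9=7.
Step 2. [r9c9∈{3}] r9c9 is down to just 3 ⇒ r9c9=3.
Step 3. [r5c4∈{1}] only 1 remains possible at r5c4, so r5c4=1.
Step 4. [r4c5∈{3}] r4c5 has the single candidate 3 ⇒ r4c5=3.
Step 5. [r7c7∈{1,6,7,8}] r7c7 is the only open cell in row 7 admitting 7 ⇒ r7c7=7.
Step 6. [r1c9∈{4}] only 4 remains possible at r1c9. So r1c9=4.
Step 7. [r6c1∈{1,2,4,6,8}] r6c1 is the only open cell in col 1 admitting 2 ⇒ r6c1=2.
Step 8. [r5c6∈{6}] nothing but 6 survives at r5c6, so r5c6=6.
Step 9. [r8c6∈{7,9}] 9 has one home in box 8: r8c6, so r8c6=9.
Step 10. [r2c8∈{1,3,7}] row 2 places 7 nowhere but r2c8. So r2c8=7.
Step 11. [r3c9∈{1,6,9}] across col 9, 9 lands solely at r3c9. So r3c9=9.
Step 12. [r9c8∈{8}] r9c8's peers cover all but 8, so r9c8=8.
Step 13. [r8c9∈{1,2,6}] across row 8, 2 lands solely at r8c9 ⇒ r8c9=2.
Step 14. [r3c2∈{1,4}] 4 has one home in row 3: r3c2, so r3c2=4.
Step 15. [r5c2∈{3}] r5c2's peers cover all but 3. So r5c2=3.
Step 16. [r8c2∈{6}] r8c2 has the single candidate 6, so r8c2=6.
Step 17. [r1c8∈{3}] r1c8's peers cover all but 3, so r1c8=3.
Step 18. [r7c9∈{1,6}] in row 7, 6 fits only at r7c9 ⇒ r7c9=6.
Step 19. [r6c7∈{1,3,6}] r6c7 is the only open cell in row 6 admitting 3. So r6c7=3.
Step 20. [r3c7∈{1,6,8}] 6 has one home in col 7: r3c7, so r3c7=6.
Step 21. [r3c8∈{1}] nothing but 1 survives at r3c8, so r3c8=1.
Step 22. [r4c2∈{1}] r4c2's peers cover all but 1 ⇒ r4c2=1.
Step 23. [r8c1∈{5}] r8c1 has the single candidate 5 ⇒ r8c1=5.
Step 24. [r5c1∈{4}] r5c1's peers cover all but 4, so r5c1=4.
Step 25. [r5c5∈{5}] r5c5 has the single candidate 5, so r5c5=5.
Step 26. [r7c1∈{8}] only 8 remains possible at r7c1 ⇒ r7c1=8.
Step 27. [r5c7∈{9}] r5c7's peers cover all but 9 ⇒ r5c7=9.
Step 28. [r1c3∈{2}] r1c3 has the single candidate 2, so r1c3=2.
Step 29. [r9c7∈{5}] nothing but 5 survives at r9c7, so r9c7=5.
Step 30. [r8c7∈{1}] r8c7 has the single candidate 1, so r8c7=1.
Step 31. [r6c8∈{6}] only 6 remains possible at r6c8. So r6c8=6.
Step 32. [r1c7∈{8}] r1c7 is down to just 8. So r1c7=8.
Step 33. [r4c1∈{6}] only 6 remains possible at r4c1 ⇒ r4c1=6.
Step 34. [r8c4∈{7}] only 7 remains possible at r8c4 ⇒ r8c4=7.
Step 35. [r8c3∈{3}] r8c3 is down to just 3 ⇒ r8c3=3.
Step 36. [r1c2∈{7}] r1c2 is down to just 7 ⇒ r1c2=7.
Step 37. [r9c2∈{9}] r9c2 is down to just 9 ⇒ r9c2=9.
Step 38. [r6c5∈{4}] r6c5 has the single candidate 4, so r6c5=4.
Step 39. [r2c1∈{1}] r2c1 is down to just 1, so r2c1=1.
Step 40. [r6c9∈{1}] nothing but 1 survives at r6c9. So r6c9=1.
Step 41. [r8c8∈{4}] r8c8 has the single candidate 4, so r8c8=4.
Step 42. [r2c6∈{3}] r2c6 has the single candidate 3. So r2c6=3.
Step 43. [r3c4∈{8}] only 8 remains possible at r3c4. So r3c4=8.
Step 44. [r6c6∈{7}] nothing but 7 survives at r6c6, so r6c6=7.
Step 45. [r6c3∈{8}] only 8 remains possible at r6c3, so r6c3=8.
Step 46. [r7c5∈{1}] only 1 remains possible at r7c5, so r7c5=1.
Step 47. [r2c5∈{9}] nothing but 9 survives at r2c5. So r2c5=9.

Answer: 9 7 2 5 6 1 8 3 4 / 1 8 6 4 9 3 2 7 5 / 3 4 5 8 7 2 6 1 9 / 6 1 9 2 3 8 4 5 7 / 4 3 7 1 5 6 9 2 8 / 2 5 8 9 4 7 3 6 1 / 8 2 4 3 1 5 7 9 6 / 5 6 3 7 8 9 1 4 2 / 7 9 1 6 2 4 5 8 3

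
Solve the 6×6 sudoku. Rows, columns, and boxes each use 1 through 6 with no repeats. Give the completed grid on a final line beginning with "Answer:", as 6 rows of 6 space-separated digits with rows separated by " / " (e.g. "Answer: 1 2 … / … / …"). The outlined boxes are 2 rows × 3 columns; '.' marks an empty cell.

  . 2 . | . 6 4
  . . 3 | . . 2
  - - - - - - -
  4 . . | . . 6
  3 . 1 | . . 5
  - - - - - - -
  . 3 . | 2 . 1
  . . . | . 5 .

Step 1. [r1c3∈{5}] r1c3 is down to just 5, so r1c3=5.
Step 2. [r6c4∈{3,4,6}] r6c4 is the only open cell in col 4 admitting 6. So r6c4=6.
Step 3. [r2c5∈{1}] r2c5 is down to just 1 ⇒ r2c5=1.
Step 4. [r3c3∈{2}] only 2 remains possible at r3c3, so r3c3=2.
Step 5. [r2c2∈{4,6}] row 2 places 4 nowhere but r2c2 ⇒ r2c2=4.
Step 6. [r5c5∈{4}] only 4 remains possible at r5c5. So r5c5=4.
Step 7. [r6c2∈{1}] r6c2 is down to just 1, so r6c2=1.
Step 8. [r3c5∈{3}] nothing but 3 survives at r3c5, so r3c5=3.
Step 9. [r5c1∈{5,6}] r5c1 is the only open cell in row 5 admitting 5. So r5c1=5.
Step 10. [r3c2∈{5}] nothing but 5 survives at r3c2. So r3c2=5.
Step 11. [r2c4∈{5}] r2c4 has the single candidate 5, so r2c4=5.
Step 12. [r6c6∈{3}] only 3 remains possible at r6c6 ⇒ r6c6=3.
Step 13. [r5c3∈{6}] nothing but 6 survives at r5c3 ⇒ r5c3=6.
Step 14. [r1c1∈{1}] r1c1 is down to just 1 ⇒ r1c1=1.
Step 15. [r2c1∈{6}] only 6 remains possible at r2c1 ⇒ r2c1=6.
Step 16. [r6c3∈{4}] r6c3 has the single candidate 4, so r6c3=4.
Step 17. [r1c4∈{3}] r1c4 is down to just 3. So r1c4=3.
Step 18. [r4c5∈{2}] only 2 remains possible at r4c5 ⇒ r4c5=2.
Step 19. [r6c1∈{2}] nothing but 2 survives at r6c1, so r6c1=2.
Step 20. [r3c4∈{1}] r3c4 has the single candidate 1. So r3c4=1.
Step 21. [r4c4∈{4}] only 4 remains possible at r4c4, so r4c4=4.
Step 22. [r4c2∈{6}] r4c2 has the single candidate 6 ⇒ r4c2=6.

Answer: 1 2 5 3 6 4 / 6 4 3 5 1 2 / 4 5 2 1 3 6 / 3 6 1 4 2 5 / 5 3 6 2 4 1 / 2 1 4 6 5 3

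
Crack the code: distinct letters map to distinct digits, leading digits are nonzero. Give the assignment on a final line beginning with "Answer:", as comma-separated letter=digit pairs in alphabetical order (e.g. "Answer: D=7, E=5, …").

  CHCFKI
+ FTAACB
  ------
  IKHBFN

Step 1. [col 1: I + B ≡ N (mod 10)] column 1 (I + B ≡ N (mod 10), carry-in 0) doesn't pin B yet; pick B=4 and continue. So B=4.
Step 2. [col 1: I + B ≡ N (mod 10)] column 1 (I + B ≡ N (mod 10), carry-in 0) doesn't pin I yet; pick I=9 and continue, so I=9.
Step 3. [col 1: I + B ≡ N (mod 10)] from column 1 (I=9, B=4, carry-in 0, digits 4,9 already taken and all letters distinct): N must equal 3. So N=3.
Step 4. [col 2: K + C ≡ F (mod 10)] column 2 (K + C ≡ F (mod 10), carry-in 1) doesn't pin C yet; pick C=6 and continue, so C=6.
Step 5. [col 2: K + C ≡ F (mod 10)] column 2 (K + C ≡ F (mod 10), carry-in 1) doesn't pin F yet; pick F=2 and continue ⇒ F=2.
Step 6. [col 2: K + C ≡ F (mod 10)] column 2 reads K+C+carry(1)=F with C=6, F=2; with digits 2,3,4,6,9 already taken and all letters distinct, the only value for K is 5. So K=5.
Step 7. [col 3: F + A ≡ B (mod 10)] from column 3 (F=2, B=4, carry-in 1, digits 2,3,4,5,6,9 already taken and all letters distinct): A must equal 1. So A=1.
Step 8. [col 4: C + A ≡ H (mod 10)] from column 4 (C=6, A=1, carry-in 0, digits 1,2,3,4,5,6,9 already taken and all letters distinct): H must equal 7 ⇒ H=7.
Step 9. [col 5: H + T ≡ K (mod 10)] column 5 reads H+T+carry(0)=K with H=7, K=5; with digits 1,2,3,4,5,6,7,9 already taken and all letters distinct, the only value for T is 8, so T=8.

Answer: A=1, B=4, C=6, F=2, H=7, I=9, K=5, N=3, T=8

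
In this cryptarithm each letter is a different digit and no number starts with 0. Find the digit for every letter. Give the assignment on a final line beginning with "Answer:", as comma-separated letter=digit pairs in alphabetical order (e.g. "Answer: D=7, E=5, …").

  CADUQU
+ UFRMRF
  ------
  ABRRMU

Step 1. [col 1: U + F ≡ U (mod 10)] in column 1 we have U+F≡U with carry-in 0; given nothing yet and all letters distinct, none taken yet, that pins F to 0. So F=0.
Step 2. [col 1: U + F ≡ U (mod 10)] no forcing yet in column 1 (carry-in 0); U=3 is free and consistent — try it. So U=3.
Step 3. [col 2: Q + R ≡ M (mod 10)] column 2 (Q + R ≡ M (mod 10), carry-in 0) doesn't pin Q yet; pick Q=7 and continue, so Q=7.
Step 4. [col 2: Q + R ≡ M (mod 10)] column 2 (Q + R ≡ M (mod 10), carry-in 0) doesn't pin M yet; pick M=8 and continue, so M=8.
Step 5. [col 2: Q + R ≡ M (mod 10)] from column 2 (Q=7, M=8, carry-in 0, digits 0,3,7,8 already taken and all letters distinct): R must equal 1, so R=1.
Step 6. [col 4: D + R ≡ R (mod 10)] column 4 reads D+R+carry(1)=R with R=1; with digits 0,1,3,7,8 already taken and all letters distinct, the only value for D is 9 ⇒ D=9.
Step 7. [col 5: A + F ≡ B (mod 10)] column 5 (A + F ≡ B (mod 10), carry-in 1) doesn't pin B yet; pick B=6 and continue, so B=6.
Step 8. [col 5: A + F ≡ B (mod 10)] from column 5 (F=0, B=6, carry-in 1, digits 0,1,3,6,7,8,9 already taken and all letters distinct): A must equal 5 ⇒ A=5.
Step 9. [col 6: C + U ≡ A (mod 10)] in column 6 we have C+U≡A with carry-in 0; given U=3, A=5 and digits 0,1,3,5,6,7,8,9 already taken and all letters distinct, that pins C to 2 ⇒ C=2.

Answer: A=5, B=6, C=2, D=9, F=0, M=8, Q=7, R=1, U=3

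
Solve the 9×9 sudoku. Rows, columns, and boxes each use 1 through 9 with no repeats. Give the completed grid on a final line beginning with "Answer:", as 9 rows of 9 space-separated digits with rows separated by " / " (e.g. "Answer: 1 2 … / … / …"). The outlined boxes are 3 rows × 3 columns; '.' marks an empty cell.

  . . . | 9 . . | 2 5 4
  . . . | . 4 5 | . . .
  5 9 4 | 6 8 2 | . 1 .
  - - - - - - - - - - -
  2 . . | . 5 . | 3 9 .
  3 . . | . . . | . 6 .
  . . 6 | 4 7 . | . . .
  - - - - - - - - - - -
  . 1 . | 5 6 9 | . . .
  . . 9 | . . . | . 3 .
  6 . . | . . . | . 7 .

Step 1. [r5c7∈{1,4,5,7,8}] box 6 places 4 nowhere but r5c7 ⇒ r5c7=4.
Step 2. [r7c7∈{8}] nothing but 8 survives at r7c7 ⇒ r7c7=8.
Step 3. [r7c9∈{2}] r7c9's peers cover all but 2. So r7c9=2.
Step 4. [r2c8∈{8}] r2c8 is down to just 8. So r2c8=8.
Step 5. [r7c3∈{3,7}] in row 7, 3 fits only at r7c3. So r7c3=3.
Step 6. [r7c1∈{4,7}] r7c1 is the only open cell in row 7 admitting 7 ⇒ r7c1=7.
Step 7. [r2c1∈{1}] r2c1 is down to just 1 ⇒ r2c1=1.
Step 8. [r6c6∈{1,3,8}] 3 has one home in row 6: r6c6 ⇒ r6c6=3.
Step 9. [r1c1∈{8}] r1c1 is down to just 8, so r1c1=8.
Step 10. [r1c3∈{7}] r1c3's peers cover all but 7 ⇒ r1c3=7.
Step 11. [r1c6∈{1}] only 1 remains possible at r1c6 ⇒ r1c6=1.
Step 12. [r5c6∈{8}] only 8 remains possible at r5c6 ⇒ r5c6=8.
Step 13. [r4c4∈{1}] nothing but 1 survives at r4c4, so r4c4=1.
Step 14. [r2c4∈{3,7}] box 2 places 7 nowhere but r2c4, so r2c4=7.
Step 15. [r4c2∈{4,7,8}] 4 has one home in row 4: r4c2, so r4c2=4.
Step 16. [r5c4∈{2}] r5c4 is down to just 2. So r5c4=2.
Step 17. [r4c9∈{7,8}] across row 4, 7 lands solely at r4c9 ⇒ r4c9=7.
Step 18. [r6c9∈{1,5,8}] col 9 places 8 nowhere but r6c9. So r6c9=8.
Step 19. [r6c2∈{5}] only 5 remains possible at r6c2. So r6c2=5.
Step 20. [r9c3∈{2,5,8}] col 3 places 5 nowhere but r9c3. So r9c3=5.
Step 21. [r6c7∈{1}] r6c7 is down to just 1 ⇒ r6c7=1.
Step 22. [r1c5∈{3}] r1c5's peers cover all but 3 ⇒ r1c5=3.
Step 23. [r2c2∈{2,3,6}] across col 2, 3 lands solely at r2c2. So r2c2=3.
Step 24. [r8c7∈{5,6}] in col 7, 5 fits only at r8c7, so r8c7=5.
Step 25. [r8c4∈{8}] only 8 remains possible at r8c4. So r8c4=8.
Step 26. [r8c2∈{2}] r8c2 has the single candidate 2 ⇒ r8c2=2.
Step 27. [r8c5∈{1}] only 1 remains possible at r8c5 ⇒ r8c5=1.
Step 28. [r9c7∈{9}] nothing but 9 survives at r9c7 ⇒ r9c7=9.
Step 29. [r9c6∈{4}] nothing but 4 survives at r9c6, so r9c6=4.
Step 30. [r2c7∈{6}] r2c7's peers cover all but 6 ⇒ r2c7=6.
Step 31. [r3c7∈{7}] nothing but 7 survives at r3c7, so r3c7=7.
Step 32. [r8c1∈{4}] only 4 remains possible at r8c1, so r8c1=4.
Step 33. [r9c2∈{8}] only 8 remains possible at r9c2, so r9c2=8.
Step 34. [r5c5∈{9}] r5c5 is down to just 9, so r5c5=9.
Step 35. [r9c4∈{3}] r9c4's peers cover all but 3. So r9c4=3.
Step 36. [r8c6∈{7}] nothing but 7 survives at r8c6 ⇒ r8c6=7.
Step 37. [r4c6∈{6}] r4c6 has the single candidate 6 ⇒ r4c6=6.
Step 38. [r4c3∈{8}] r4c3 is down to just 8, so r4c3=8.
Step 39. [r8c9∈{6}] r8c9 has the single candidate 6, so r8c9=6.
Step 40. [r3c9∈{3}] nothing but 3 survives at r3c9, so r3c9=3.
Step 41. [r5c2∈{7}] r5c2's peers cover all but 7 ⇒ r5c2=7.
Step 42. [r5c3∈{1}] nothing but 1 survives at r5c3, so r5c3=1.
Step 43. [r9c5∈{2}] r9c5 is down to just 2, so r9c5=2.
Step 44. [r5c9∈{5}] r5c9's peers cover all but 5. So r5c9=5.
Step 45. [r7c8∈{4}] nothing but 4 survives at r7c8. So r7c8=4.
Step 46. [r2c3∈{2}] r2c3's peers cover all but 2. So r2c3=2.
Step 47. [r1c2∈{6}] r1c2 is down to just 6. So r1c2=6.
Step 48. [r6c8∈{2}] r6c8 is down to just 2, so r6c8=2.
Step 49. [r9c9∈{1}] r9c9 has the single candidate 1 ⇒ r9c9=1.
Step 50. [r6c1∈{9}] nothing but 9 survives at r6c1. So r6c1=9.
Step 51. [r2c9∈{9}] nothing but 9 survives at r2c9. So r2c9=9.

Answer: 8 6 7 9 3 1 2 5 4 / 1 3 2 7 4 5 6 8 9 / 5 9 4 6 8 2 7 1 3 / 2 4 8 1 5 6 3 9 7 / 3 7 1 2 9 8 4 6 5 / 9 5 6 4 7 3 1 2 8 / 7 1 3 5 6 9 8 4 2 / 4 2 9 8 1 7 5 3 6 / 6 8 5 3 2 4 9 7 1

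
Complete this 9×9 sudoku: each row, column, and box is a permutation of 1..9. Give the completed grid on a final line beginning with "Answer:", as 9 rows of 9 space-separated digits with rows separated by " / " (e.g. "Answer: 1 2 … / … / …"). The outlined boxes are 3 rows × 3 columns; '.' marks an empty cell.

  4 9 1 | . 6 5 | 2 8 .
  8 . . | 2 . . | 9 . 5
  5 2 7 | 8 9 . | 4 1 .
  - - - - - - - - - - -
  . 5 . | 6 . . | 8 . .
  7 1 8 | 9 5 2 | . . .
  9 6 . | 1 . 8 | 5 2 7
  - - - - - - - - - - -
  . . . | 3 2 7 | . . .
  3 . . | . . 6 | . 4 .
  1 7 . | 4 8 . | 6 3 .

Step 1. [r4c9∈{1,3,4,9}] row 4 places 1 nowhere but r4c9, so r4c9=1.
Step 2. [r9c3∈{2,5,9}] 5 has one home in row 9: r9c3, so r9c3=5.
Step 3. [r3c6∈{3}] r3c6 is down to just 3, so r3c6=3.
Step 4. [r4c6∈{4}] r4c6's peers cover all but 4. So r4c6=4.
Step 5. [r8c3∈{2,9}] in box 7, 2 fits only at r8c3, so r8c3=2.
Step 6. [r7c3∈{4,6,9}] in col 3, 9 fits only at r7c3 ⇒ r7c3=9.
Step 7. [r4c3∈{3}] r4c3's peers cover all but 3, so r4c3=3.
Step 8. [r8c5∈{1}] r8c5's peers cover all but 1. So r8c5=1.
Step 9. [r7c9∈{8}] r7c9's peers cover all but 8, so r7c9=8.
Step 10. [r5c9∈{3,4,6}] in row 5, 4 fits only at r5c9. So r5c9=4.
Step 11. [r2c8∈{6,7}] 7 has one home in col 8: r2c8. So r2c8=7.
Step 12. [r9c9∈{2,9}] 2 has one home in row 9: r9c9. So r9c9=2.
Step 13. [r4c5∈{7}] r4c5's peers cover all but 7. So r4c5=7.
Step 14. [r9c6∈{9}] only 9 remains possible at r9c6 ⇒ r9c6=9.
Step 15. [r6c3∈{4}] r6c3 is down to just 4, so r6c3=4.
Step 16. [r7c8∈{5}] only 5 remains possible at r7c8. So r7c8=5.
Step 17. [r8c4∈{5}] r8c4 is down to just 5, so r8c4=5.
Step 18. [r4c1∈{2}] r4c1 is down to just 2, so r4c1=2.
Step 19. [r8c9∈{9}] r8c9 has the single candidate 9, so r8c9=9.
Step 20. [r1c9∈{3}] r1c9 has the single candidate 3, so r1c9=3.
Step 21. [r2c2∈{3}] nothing but 3 survives at r2c2. So r2c2=3.
Step 22. [r2c5∈{4}] nothing but 4 survives at r2c5 ⇒ r2c5=4.
Step 23. [r4c8∈{9}] r4c8's peers cover all but 9. So r4c8=9.
Step 24. [r1c4∈{7}] nothing but 7 survives at r1c4 ⇒ r1c4=7.
Step 25. [r2c6∈{1}] only 1 remains possible at r2c6, so r2c6=1.
Step 26. [r5c8∈{6}] r5c8's peers cover all but 6 ⇒ r5c8=6.
Step 27. [r8c7∈{7}] r8c7's peers cover all but 7 ⇒ r8c7=7.
Step 28. [r2c3∈{6}] r2c3 is down to just 6 ⇒ r2c3=6.
Step 29. [r7c1∈{6}] r7c1's peers cover all but 6 ⇒ r7c1=6.
Step 30. [r5c7∈{3}] only 3 remains possible at r5c7, so r5c7=3.
Step 31. [r7c2∈{4}] r7c2's peers cover all but 4, so r7c2=4.
Step 32. [r7c7∈{1}] nothing but 1 survives at r7c7, so r7c7=1.
Step 33. [r6c5∈{3}] nothing but 3 survives at r6c5, so r6c5=3.
Step 34. [r8c2∈{8}] r8c2 is down to just 8. So r8c2=8.
Step 35. [r3c9∈{6}] r3c9 has the single candidate 6. So r3c9=6.

Answer: 4 9 1 7 6 5 2 8 3 / 8 3 6 2 4 1 9 7 5 / 5 2 7 8 9 3 4 1 6 / 2 5 3 6 7 4 8 9 1 / 7 1 8 9 5 2 3 6 4 / 9 6 4 1 3 8 5 2 7 / 6 4 9 3 2 7 1 5 8 / 3 8 2 5 1 6 7 4 9 / 1 7 5 4 8 9 6 3 2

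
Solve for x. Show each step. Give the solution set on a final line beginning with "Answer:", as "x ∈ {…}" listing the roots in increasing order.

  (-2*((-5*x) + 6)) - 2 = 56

Step 1. [(-2*((-5*x) + 6)) - 2 = 56] -2 is outermost — add 2 both sides ⇒ sub: -2*((-5*x) + 6) = 58.
Step 2. [-2*((-5*x) + 6) = 58] -2·(inner) — divide through by -2. So div: (-5*x) + 6 = -29.
Step 3. [(-5*x) + 6 = -29] the outer +6 inverts by subtracting 6. So sub: -5*x = -35.
Step 4. [-5*x = -35] LHS = -5·(…); ÷-5 both sides ⇒ div: x = 7.

Answer: x ∈ {7}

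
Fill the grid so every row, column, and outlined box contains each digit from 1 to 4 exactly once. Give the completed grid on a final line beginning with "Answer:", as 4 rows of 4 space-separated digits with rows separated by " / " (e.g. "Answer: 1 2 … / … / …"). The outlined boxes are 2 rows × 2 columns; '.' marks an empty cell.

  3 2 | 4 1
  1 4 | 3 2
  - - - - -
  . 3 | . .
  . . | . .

Step 1. [r3c3∈{1,2}] 1 has one home in row 3: r3c3 ⇒ r3c3=1.
Step 2. [r3c4∈{4}] r3c4 is down to just 4, so r3c4=4.
Step 3. [r4c1∈{2,4}] r4c1 is the only open cell in row 4 admitting 4, so r4c1=4.
Step 4. [r4c2∈{1}] r4c2 is down to just 1 ⇒ r4c2=1.
Step 5. [r4c4∈{3}] r4c4 is down to just 3 ⇒ r4c4=3.
Step 6. [r3c1∈{2}] r3c1 is down to just 2, so r3c1=2.
Step 7. [r4c3∈{2}] only 2 remains possible at r4c3, so r4c3=2.

Answer: 3 2 4 1 / 1 4 3 2 / 2 3 1 4 / 4 1 2 3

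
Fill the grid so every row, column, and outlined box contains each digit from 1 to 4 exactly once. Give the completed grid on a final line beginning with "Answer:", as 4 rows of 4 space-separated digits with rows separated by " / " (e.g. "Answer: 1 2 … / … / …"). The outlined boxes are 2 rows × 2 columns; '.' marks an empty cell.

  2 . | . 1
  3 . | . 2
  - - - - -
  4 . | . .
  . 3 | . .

Step 1. [r4c3∈{1,2,4}] 2 has one home in row 4: r4c3, so r4c3=2.
Step 2. [r2c3∈{4}] r2c3 has the single candidate 4, so r2c3=4.
Step 3. [r3c3∈{1,3}] in col 3, 1 fits only at r3c3 ⇒ r3c3=1.
Step 4. [r1c3∈{3}] nothing but 3 survives at r1c3 ⇒ r1c3=3.
Step 5. [r4c1∈{1}] only 1 remains possible at r4c1, so r4c1=1.
Step 6. [r2c2∈{1}] nothing but 1 survives at r2c2, so r2c2=1.
Step 7. [r3c4∈{3}] r3c4 is down to just 3 ⇒ r3c4=3.
Step 8. [r1c2∈{4}] r1c2 is down to just 4, so r1c2=4.
Step 9. [r4c4∈{4}] r4c4's peers cover all but 4. So r4c4=4.
Step 10. [r3c2∈{2}] nothing but 2 survives at r3c2 ⇒ r3c2=2.

Answer: 2 4 3 1 / 3 1 4 2 / 4 2 1 3 / 1 3 2 4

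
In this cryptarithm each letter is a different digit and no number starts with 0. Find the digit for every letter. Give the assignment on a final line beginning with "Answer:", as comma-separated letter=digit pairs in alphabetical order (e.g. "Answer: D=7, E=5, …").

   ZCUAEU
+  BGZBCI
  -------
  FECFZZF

Step 1. [col 1: U + I ≡ F (mod 10)] several values work for I in column 1 (U + I ≡ F (mod 10), carry-in 0); try I=4 ⇒ I=4.
Step 2. [col 1: U + I ≡ F (mod 10)] column 1 (U + I ≡ F (mod 10), carry-in 0) doesn't pin U yet; pick U=7 and continue ⇒ U=7.
Step 3. [col 1: U + I ≡ F (mod 10)] from column 1 (U=7, I=4, carry-in 0, digits 4,7 already taken and all letters distinct): F must equal 1. So F=1.
Step 4. [col 2: E + C ≡ Z (mod 10)] column 2 (E + C ≡ Z (mod 10), carry-in 1) doesn't pin Z yet; pick Z=3 and continue ⇒ Z=3.
Step 5. [col 2: E + C ≡ Z (mod 10)] column 2 (E + C ≡ Z (mod 10), carry-in 1) doesn't pin E yet; pick E=2 and continue ⇒ E=2.
Step 6. [col 2: E + C ≡ Z (mod 10)] column 2 reads E+C+carry(1)=Z with E=2, Z=3; with digits 1,2,3,4,7 already taken and all letters distinct, the only value for C is 0 ⇒ C=0.
Step 7. [col 3: A + B ≡ Z (mod 10)] B=8 is one option consistent with column 3 (A + B ≡ Z (mod 10), carry-in 0) — take it, so B=8.
Step 8. [col 3: A + B ≡ Z (mod 10)] from column 3 (B=8, Z=3, carry-in 0, digits 0,1,2,3,4,7,8 already taken and all letters distinct): A must equal 5. So A=5.
Step 9. [col 5: C + G ≡ C (mod 10)] from column 5 (C=0, carry-in 1, digits 0,1,2,3,4,5,7,8 already taken and all letters distinct): G must equal 9 ⇒ G=9.

Answer: A=5, B=8, C=0, E=2, F=1, G=9, I=4, U=7, Z=3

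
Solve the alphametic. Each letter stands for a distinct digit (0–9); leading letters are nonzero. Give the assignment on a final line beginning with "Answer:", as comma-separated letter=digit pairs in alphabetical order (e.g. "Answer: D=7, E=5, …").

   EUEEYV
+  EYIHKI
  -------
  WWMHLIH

Step 1. [col 1: V + I ≡ H (mod 10)] column 1 (V + I ≡ H (mod 10), carry-in 0) doesn't pin I yet; pick I=2 and continue, so I=2.
Step 2. [col 1: V + I ≡ H (mod 10)] no forcing yet in column 1 (carry-in 0); H=8 is free and consistent — try it. So H=8.
Step 3. [col 1: V + I ≡ H (mod 10)] from column 1 (I=2, H=8, carry-in 0, digits 2,8 already taken and all letters distinct): V must equal 6 ⇒ V=6.
Step 4. [col 2: Y + K ≡ I (mod 10)] several values work for Y in column 2 (Y + K ≡ I (mod 10), carry-in 0); try Y=3. So Y=3.
Step 5. [col 2: Y + K ≡ I (mod 10)] column 2: given Y=3, I=2, carry-in 0, and digits 2,3,6,8 already taken and all letters distinct, Y+K≡I (mod 10) forces K=9, so K=9.
Step 6. [col 3: E + H ≡ L (mod 10)] no forcing yet in column 3 (carry-in 1); E=5 is free and consistent — try it, so E=5.
Step 7. [col 3: E + H ≡ L (mod 10)] in column 3 we have E+H≡L with carry-in 1; given E=5, H=8 and digits 2,3,5,6,8,9 already taken and all letters distinct, that pins L to 4 ⇒ L=4.
Step 8. [col 5: U + Y ≡ M (mod 10)] column 5: given Y=3, carry-in 0, and digits 2,3,4,5,6,8,9 already taken and all letters distinct, U+Y≡M (mod 10) forces U=7. So U=7.
Step 9. [col 5: U + Y ≡ M (mod 10)] column 5 reads U+Y+carry(0)=M with U=7, Y=3; with digits 2,3,4,5,6,7,8,9 already taken and all letters distinct, the only value for M is 0 ⇒ M=0.
Step 10. [col 6: E + E ≡ W (mod 10)] in column 6 we have E+E≡W with carry-in 1; given E=5 and digits 0,2,3,4,5,6,7,8,9 already taken and all letters distinct, that pins W to 1. So W=1.

Answer: E=5, H=8, I=2, K=9, L=4, M=0, U=7, V=6, W=1, Y=3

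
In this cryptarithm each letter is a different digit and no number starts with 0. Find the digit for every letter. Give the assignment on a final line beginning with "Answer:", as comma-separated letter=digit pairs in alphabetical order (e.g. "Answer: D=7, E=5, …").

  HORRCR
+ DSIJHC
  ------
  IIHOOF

Step 1. [col 1: R + C ≡ F (mod 10)] several values work for R in column 1 (R + C ≡ F (mod 10), carry-in 0); try R=4. So R=4.
Step 2. [col 1: R + C ≡ F (mod 10)] F=9 is one option consistent with column 1 (R + C ≡ F (mod 10), carry-in 0) — take it. So F=9.
Step 3. [col 1: R + C ≡ F (mod 10)] column 1: given R=4, F=9, carry-in 0, and digits 4,9 already taken and all letters distinct, R+C≡F (mod 10) forces C=5 ⇒ C=5.
Step 4. [col 2: C + H ≡ O (mod 10)] H=2 is one option consistent with column 2 (C + H ≡ O (mod 10), carry-in 0) — take it ⇒ H=2.
Step 5. [col 2: C + H ≡ O (mod 10)] from column 2 (C=5, H=2, carry-in 0, digits 2,4,5,9 already taken and all letters distinct): O must equal 7 ⇒ O=7.
Step 6. [col 3: R + J ≡ O (mod 10)] column 3: given R=4, O=7, carry-in 0, and digits 2,4,5,7,9 already taken and all letters distinct, R+J≡O (mod 10) forces J=3 ⇒ J=3.
Step 7. [col 4: R + I ≡ H (mod 10)] column 4: given R=4, H=2, carry-in 0, and digits 2,3,4,5,7,9 already taken and all letters distinct, R+I≡H (mod 10) forces I=8, so I=8.
Step 8. [col 5: O + S ≡ I (mod 10)] from column 5 (O=7, I=8, carry-in 1, digits 2,3,4,5,7,8,9 already taken and all letters distinct): S must equal 0 ⇒ S=0.
Step 9. [col 6: H + D ≡ I (mod 10)] in column 6 we have H+D≡I with carry-in 0; given H=2, I=8 and digits 0,2,3,4,5,7,8,9 already taken and all letters distinct, that pins D to 6. So D=6.

Answer: C=5, D=6, F=9, H=2, I=8, J=3, O=7, R=4, S=0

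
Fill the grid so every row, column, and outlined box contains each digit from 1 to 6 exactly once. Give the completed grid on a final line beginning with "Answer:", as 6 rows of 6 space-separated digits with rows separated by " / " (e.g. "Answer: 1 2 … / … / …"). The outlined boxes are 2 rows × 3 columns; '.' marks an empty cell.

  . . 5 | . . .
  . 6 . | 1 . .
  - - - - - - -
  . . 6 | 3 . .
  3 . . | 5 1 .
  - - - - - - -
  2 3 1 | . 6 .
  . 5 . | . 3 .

Step 1. [r2c1∈{4}] r2c1 has the single candidate 4 ⇒ r2c1=4.
Step 2. [r1c6∈{2,3,4,6}] 3 has one home in row 1: r1c6 ⇒ r1c6=3.
Step 3. [r5c4∈{4}] only 4 remains possible at r5c4, so r5c4=4.
Step 4. [r6c4∈{2}] nothing but 2 survives at r6c4. So r6c4=2.
Step 5. [r1c1∈{1}] nothing but 1 survives at r1c1 ⇒ r1c1=1.
Step 6. [r1c2∈{2}] only 2 remains possible at r1c2. So r1c2=2.
Step 7. [r4c2∈{4}] r4c2 has the single candidate 4 ⇒ r4c2=4.
Step 8. [r2c5∈{2,5}] 5 has one home in col 5: r2c5, so r2c5=5.
Step 9. [r3c5∈{2,4}] across col 5, 2 lands solely at r3c5. So r3c5=2.
Step 10. [r3c1∈{5}] r3c1 has the single candidate 5, so r3c1=5.
Step 11. [r5c6∈{5}] nothing but 5 survives at r5c6 ⇒ r5c6=5.
Step 12. [r6c3∈{4}] r6c3's peers cover all but 4, so r6c3=4.
Step 13. [r3c6∈{4}] only 4 remains possible at r3c6. So r3c6=4.
Step 14. [r6c6∈{1}] only 1 remains possible at r6c6. So r6c6=1.
Step 15. [r2c3∈{3}] nothing but 3 survives at r2c3 ⇒ r2c3=3.
Step 16. [r2c6∈{2}] nothing but 2 survives at r2c6. So r2c6=2.
Step 17. [r1c4∈{6}] nothing but 6 survives at r1c4. So r1c4=6.
Step 18. [r3c2∈{1}] r3c2's peers cover all but 1. So r3c2=1.
Step 19. [r4c6∈{6}] only 6 remains possible at r4c6 ⇒ r4c6=6.
Step 20. [r1c5∈{4}] r1c5 is down to just 4. So r1c5=4.
Step 21. [r6c1∈{6}] nothing but 6 survives at r6c1, so r6c1=6.
Step 22. [r4c3∈{2}] r4c3 has the single candidate 2. So r4c3=2.

Answer: 1 2 5 6 4 3 / 4 6 3 1 5 2 / 5 1 6 3 2 4 / 3 4 2 5 1 6 / 2 3 1 4 6 5 / 6 5 4 2 3 1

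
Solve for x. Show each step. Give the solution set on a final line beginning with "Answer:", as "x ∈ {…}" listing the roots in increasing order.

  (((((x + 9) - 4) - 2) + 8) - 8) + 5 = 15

Step 1. [(((((x + 9) - 4) - 2) + 8) - 8) + 5 = 15] the outer +5 inverts by subtracting 5 ⇒ sub: ((((x + 9) - 4) - 2) + 8) - 8 = 10.
Step 2. [((((x + 9) - 4) - 2) + 8) - 8 = 10] -8 is outermost — add 8 both sides. So sub: (((x + 9) - 4) - 2) + 8 = 18.
Step 3. [(((x + 9) - 4) - 2) + 8 = 18] the outer +8 inverts by subtracting 8, so sub: ((x + 9) - 4) - 2 = 10.
Step 4. [((x + 9) - 4) - 2 = 10] peel the -2: add 2 from each side, so sub: (x + 9) - 4 = 12.
Step 5. [(x + 9) - 4 = 12] -4 is outermost — add 4 both sides ⇒ sub: x + 9 = 16.
Step 6. [x + 9 = 16] peel the +9: subtract 9 from each side. So sub: x = 7.

Answer: x ∈ {7}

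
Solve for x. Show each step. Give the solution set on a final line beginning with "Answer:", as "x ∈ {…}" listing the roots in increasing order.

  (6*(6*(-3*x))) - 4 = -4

Step 1. [(6*(6*(-3*x))) - 4 = -4] the outer -4 inverts by adding 4 ⇒ sub: 6*(6*(-3*x)) = 0.
Step 2. [6*(6*(-3*x)) = 0] 6 out front; divide by 6. So div: 6*(-3*x) = 0.
Step 3. [6*(-3*x) = 0] LHS = 6·(…); ÷6 both sides, so div: -3*x = 0.
Step 4. [-3*x = 0] divide by the outer -3. So div: x = 0.

Answer: x ∈ {0}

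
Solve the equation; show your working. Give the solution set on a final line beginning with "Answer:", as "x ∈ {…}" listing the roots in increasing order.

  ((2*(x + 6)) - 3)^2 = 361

Step 1. [((2*(x + 6)) - 3)^2 = 361] 361 ≥ 0, LHS is (·)² — take ±√ ⇒ sqrt: (2*(x + 6)) - 3 = 19 or -19.
Step 2. [(2*(x + 6)) - 3 = 19 or -19] the outer -3 inverts by adding 3, so sub: 2*(x + 6) = 22 or -16.
Step 3. [2*(x + 6) = 22 or -16] 2 out front; divide by 2, so div: x + 6 = 11 or -8.
Step 4. [x + 6 = 11 or -8] peel the +6: subtract 6 from each side ⇒ sub: x = 5 or -14.

Answer: x ∈ {-14, 5}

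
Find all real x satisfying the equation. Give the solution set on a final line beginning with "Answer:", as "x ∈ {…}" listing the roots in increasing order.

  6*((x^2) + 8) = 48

Step 1. [6*((x^2) + 8) = 48] leading coefficient 6: divide by 6. So div: (x^2) + 8 = 8.
Step 2. [(x^2) + 8 = 8] peel the +8: subtract 8 from each side ⇒ sub: x^2 = 0.
Step 3. [x^2 = 0] LHS squared, RHS 0 ≥ 0: apply √ (±). So sqrt: x = 0.

Answer: x ∈ {0}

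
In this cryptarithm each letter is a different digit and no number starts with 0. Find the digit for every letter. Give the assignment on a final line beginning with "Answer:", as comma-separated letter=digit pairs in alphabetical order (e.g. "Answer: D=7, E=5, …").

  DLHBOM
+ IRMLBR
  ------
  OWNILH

Step 1. [col 1: M + R ≡ H (mod 10)] several values work for H in column 1 (M + R ≡ H (mod 10), carry-in 0); try H=0, so H=0.
Step 2. [col 1: M + R ≡ H (mod 10)] R=9 is one option consistent with column 1 (M + R ≡ H (mod 10), carry-in 0) — take it. So R=9.
Step 3. [col 1: M + R ≡ H (mod 10)] from column 1 (R=9, H=0, carry-in 0, digits 0,9 already taken and all letters distinct): M must equal 1, so M=1.
Step 4. [col 2: O + B ≡ L (mod 10)] no forcing yet in column 2 (carry-in 1); L=6 is free and consistent — try it, so L=6.
Step 5. [col 2: O + B ≡ L (mod 10)] column 2 (O + B ≡ L (mod 10), carry-in 1) doesn't pin B yet; pick B=7 and continue, so B=7.
Step 6. [col 2: O + B ≡ L (mod 10)] from column 2 (B=7, L=6, carry-in 1, digits 0,1,6,7,9 already taken and all letters distinct): O must equal 8. So O=8.
Step 7. [col 3: B + L ≡ I (mod 10)] from column 3 (B=7, L=6, carry-in 1, digits 0,1,6,7,8,9 already taken and all letters distinct): I must equal 4. So I=4.
Step 8. [col 4: H + M ≡ N (mod 10)] in column 4 we have H+M≡N with carry-in 1; given H=0, M=1 and digits 0,1,4,6,7,8,9 already taken and all letters distinct, that pins N to 2 ⇒ N=2.
Step 9. [col 5: L + R ≡ W (mod 10)] from column 5 (L=6, R=9, carry-in 0, digits 0,1,2,4,6,7,8,9 already taken and all letters distinct): W must equal 5, so W=5.
Step 10. [col 6: D + I ≡ O (mod 10)] column 6 reads D+I+carry(1)=O with I=4, O=8; with digits 0,1,2,4,5,6,7,8,9 already taken and all letters distinct, the only value for D is 3. So D=3.

Answer: B=7, D=3, H=0, I=4, L=6, M=1, N=2, O=8, R=9, W=5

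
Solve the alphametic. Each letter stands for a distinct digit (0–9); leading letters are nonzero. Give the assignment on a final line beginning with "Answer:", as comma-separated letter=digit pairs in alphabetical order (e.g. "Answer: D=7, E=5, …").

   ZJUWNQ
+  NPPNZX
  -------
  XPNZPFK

Step 1. [col 1: Q + X ≡ K (mod 10)] column 1 (Q + X ≡ K (mod 10), carry-in 0) doesn't pin Q yet; pick Q=9 and continue. So Q=9.
Step 2. [col 1: Q + X ≡ K (mod 10)] no forcing yet in column 1 (carry-in 0); K=0 is free and consistent — try it. So K=0.
Step 3. [col 1: Q + X ≡ K (mod 10)] from column 1 (Q=9, K=0, carry-in 0, digits 0,9 already taken and all letters distinct): X must equal 1. So X=1.
Step 4. [col 2: N + Z ≡ F (mod 10)] column 2 (N + Z ≡ F (mod 10), carry-in 1) doesn't pin N yet; pick N=6 and continue ⇒ N=6.
Step 5. [col 2: N + Z ≡ F (mod 10)] F=5 is one option consistent with column 2 (N + Z ≡ F (mod 10), carry-in 1) — take it ⇒ F=5.
Step 6. [col 2: N + Z ≡ F (mod 10)] in column 2 we have N+Z≡F with carry-in 1; given N=6, F=5 and digits 0,1,5,6,9 already taken and all letters distinct, that pins Z to 8. So Z=8.
Step 7. [col 3: W + N ≡ P (mod 10)] from column 3 (N=6, carry-in 1, digits 0,1,5,6,8,9 already taken and all letters distinct): W must equal 7. So W=7.
Step 8. [col 3: W + N ≡ P (mod 10)] in column 3 we have W+N≡P with carry-in 1; given W=7, N=6 and digits 0,1,5,6,7,8,9 already taken and all letters distinct, that pins P to 4, so P=4.
Step 9. [col 4: U + P ≡ Z (mod 10)] column 4 reads U+P+carry(1)=Z with P=4, Z=8; with digits 0,1,4,5,6,7,8,9 already taken and all letters distinct, the only value for U is 3 ⇒ U=3.
Step 10. [col 5: J + P ≡ N (mod 10)] from column 5 (P=4, N=6, carry-in 0, digits 0,1,3,4,5,6,7,8,9 already taken and all letters distinct): J must equal 2. So J=2.

Answer: F=5, J=2, K=0, N=6, P=4, Q=9, U=3, W=7, X=1, Z=8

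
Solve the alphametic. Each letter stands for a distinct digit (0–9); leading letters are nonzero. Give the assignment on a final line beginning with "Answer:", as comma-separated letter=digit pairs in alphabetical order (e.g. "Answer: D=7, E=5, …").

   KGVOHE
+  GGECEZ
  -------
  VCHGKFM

Step 1. [col 1: E + Z ≡ M (mod 10)] E=7 is one option consistent with column 1 (E + Z ≡ M (mod 10), carry-in 0) — take it, so E=7.
Step 2. [col 1: E + Z ≡ M (mod 10)] column 1 (E + Z ≡ M (mod 10), carry-in 0) doesn't pin Z yet; pick Z=2 and continue ⇒ Z=2.
Step 3. [V] adding two 6-digit numbers gives at most 6+1 digits, and here it does — V is that final carry and must be 1. So V=1.
Step 4. [col 1: E + Z ≡ M (mod 10)] in column 1 we have E+Z≡M with carry-in 0; given E=7, Z=2 and digits 1,2,7 already taken and all letters distinct, that pins M to 9, so M=9.
Step 5. [col 2: H + E ≡ F (mod 10)] no forcing yet in column 2 (carry-in 0); H=6 is free and consistent — try it. So H=6.
Step 6. [col 2: H + E ≡ F (mod 10)] column 2: given H=6, E=7, carry-in 0, and digits 1,2,6,7,9 already taken and all letters distinct, H+E≡F (mod 10) forces F=3 ⇒ F=3.
Step 7. [col 3: O + C ≡ K (mod 10)] several values work for C in column 3 (O + C ≡ K (mod 10), carry-in 1); try C=4 ⇒ C=4.
Step 8. [col 3: O + C ≡ K (mod 10)] no forcing yet in column 3 (carry-in 1); K=5 is free and consistent — try it ⇒ K=5.
Step 9. [col 3: O + C ≡ K (mod 10)] column 3 reads O+C+carry(1)=K with C=4, K=5; with digits 1,2,3,4,5,6,7,9 already taken and all letters distinct, the only value for O is 0, so O=0.
Step 10. [col 4: V + E ≡ G (mod 10)] in column 4 we have V+E≡G with carry-in 0; given V=1, E=7 and digits 0,1,2,3,4,5,6,7,9 already taken and all letters distinct, that pins G to 8, so G=8.

Answer: C=4, E=7, F=3, G=8, H=6, K=5, M=9, O=0, V=1, Z=2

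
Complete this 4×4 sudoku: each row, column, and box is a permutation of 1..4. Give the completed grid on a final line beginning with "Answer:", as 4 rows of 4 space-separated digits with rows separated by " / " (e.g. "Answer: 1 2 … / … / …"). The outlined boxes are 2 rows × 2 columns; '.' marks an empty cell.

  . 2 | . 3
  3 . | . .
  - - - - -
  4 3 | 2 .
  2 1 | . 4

Step 1. [r1c3∈{1,4}] 4 has one home in row 1: r1c3. So r1c3=4.
Step 2. [r3c4∈{1}] r3c4's peers cover all but 1. So r3c4=1.
Step 3. [r4c3∈{3}] only 3 remains possible at r4c3 ⇒ r4c3=3.
Step 4. [r1c1∈{1}] nothing but 1 survives at r1c1 ⇒ r1c1=1.
Step 5. [r2c4∈{2}] nothing but 2 survives at r2c4. So r2c4=2.
Step 6. [r2c2∈{4}] r2c2 has the single candidate 4, so r2c2=4.
Step 7. [r2c3∈{1}] only 1 remains possible at r2c3 ⇒ r2c3=1.

Answer: 1 2 4 3 / 3 4 1 2 / 4 3 2 1 / 2 1 3 4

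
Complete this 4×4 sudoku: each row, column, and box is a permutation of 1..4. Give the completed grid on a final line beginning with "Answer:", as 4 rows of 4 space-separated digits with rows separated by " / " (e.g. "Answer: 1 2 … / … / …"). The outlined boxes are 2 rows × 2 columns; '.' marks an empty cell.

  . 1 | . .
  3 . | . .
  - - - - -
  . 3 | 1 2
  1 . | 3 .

Step 1. [r4c4∈{4}] r4c4 has the single candidate 4 ⇒ r4c4=4.
Step 2. [r2c2∈{2,4}] col 2 places 4 nowhere but r2c2. So r2c2=4.
Step 3. [r1c1∈{2}] r1c1's peers cover all but 2. So r1c1=2.
Step 4. [r2c4∈{1}] r2c4's peers cover all but 1, so r2c4=1.
Step 5. [r2c3∈{2}] r2c3's peers cover all but 2, so r2c3=2.
Step 6. [r1c3∈{4}] nothing but 4 survives at r1c3 ⇒ r1c3=4.
Step 7. [r4c2∈{2}] r4c2 is down to just 2, so r4c2=2.
Step 8. [r1c4∈{3}] nothing but 3 survives at r1c4 ⇒ r1c4=3.
Step 9. [r3c1∈{4}] nothing but 4 survives at r3c1 ⇒ r3c1=4.

Answer: 2 1 4 3 / 3 4 2 1 / 4 3 1 2 / 1 2 3 4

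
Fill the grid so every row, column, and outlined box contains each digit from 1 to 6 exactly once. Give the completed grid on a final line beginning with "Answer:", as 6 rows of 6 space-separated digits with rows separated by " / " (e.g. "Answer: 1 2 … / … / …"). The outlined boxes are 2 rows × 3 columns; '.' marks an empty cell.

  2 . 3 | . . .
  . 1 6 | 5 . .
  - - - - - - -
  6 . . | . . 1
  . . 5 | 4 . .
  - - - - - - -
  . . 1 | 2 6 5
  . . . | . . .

Step 1. [r3c4∈{3}] r3c4's peers cover all but 3 ⇒ r3c4=3.
Step 2. [r2c1∈{4}] nothing but 4 survives at r2c1. So r2c1=4.
Step 3. [r5c2∈{3,4}] 4 has one home in row 5: r5c2, so r5c2=4.
Step 4. [r4c5∈{2}] nothing but 2 survives at r4c5. So r4c5=2.
Step 5. [r5c1∈{3}] r5c1 is down to just 3, so r5c1=3.
Step 6. [r1c4∈{1,6}] 6 has one home in col 4: r1c4, so r1c4=6.
Step 7. [r6c2∈{2,5,6}] in row 6, 6 fits only at r6c2. So r6c2=6.
Step 8. [r1c6∈{4}] r1c6's peers cover all but 4 ⇒ r1c6=4.
Step 9. [r6c6∈{3}] nothing but 3 survives at r6c6, so r6c6=3.
Step 10. [r6c4∈{1}] nothing but 1 survives at r6c4 ⇒ r6c4=1.
Step 11. [r6c3∈{2}] r6c3's peers cover all but 2, so r6c3=2.
Step 12. [r4c6∈{6}] only 6 remains possible at r4c6 ⇒ r4c6=6.
Step 13. [r3c3∈{4}] r3c3's peers cover all but 4 ⇒ r3c3=4.
Step 14. [r4c2∈{3}] r4c2 is down to just 3, so r4c2=3.
Step 15. [r4c1∈{1}] nothing but 1 survives at r4c1, so r4c1=1.
Step 16. [r6c5∈{4}] r6c5's peers cover all but 4. So r6c5=4.
Step 17. [r3c5∈{5}] nothing but 5 survives at r3c5 ⇒ r3c5=5.
Step 18. [r1c5∈{1}] r1c5 has the single candidate 1 ⇒ r1c5=1.
Step 19. [r6c1∈{5}] r6c1 has the single candidate 5, so r6c1=5.
Step 20. [r1c2∈{5}] only 5 remains possible at r1c2. So r1c2=5.
Step 21. [r2c6∈{2}] r2c6's peers cover all but 2, so r2c6=2.
Step 22. [r3c2∈{2}] only 2 remains possible at r3c2, so r3c2=2.
Step 23. [r2c5∈{3}] r2c5's peers cover all but 3. So r2c5=3.

Answer: 2 5 3 6 1 4 / 4 1 6 5 3 2 / 6 2 4 3 5 1 / 1 3 5 4 2 6 / 3 4 1 2 6 5 / 5 6 2 1 4 3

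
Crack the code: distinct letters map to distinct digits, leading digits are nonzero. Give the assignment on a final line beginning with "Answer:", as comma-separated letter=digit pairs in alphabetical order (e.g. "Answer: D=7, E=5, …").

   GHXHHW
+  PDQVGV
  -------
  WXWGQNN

Step 1. [col 1: W + V ≡ N (mod 10)] V=2 is one option consistent with column 1 (W + V ≡ N (mod 10), carry-in 0) — take it. So V=2.
Step 2. [col 1: W + V ≡ N (mod 10)] no forcing yet in column 1 (carry-in 0); W=1 is free and consistent — try it ⇒ W=1.
Step 3. [col 1: W + V ≡ N (mod 10)] column 1 reads W+V+carry(0)=N with W=1, V=2; with digits 1,2 already taken and all letters distinct, the only value for N is 3, so N=3.
Step 4. [col 2: H + G ≡ N (mod 10)] H=7 is one option consistent with column 2 (H + G ≡ N (mod 10), carry-in 0) — take it ⇒ H=7.
Step 5. [col 2: H + G ≡ N (mod 10)] in column 2 we have H+G≡N with carry-in 0; given H=7, N=3 and digits 1,2,3,7 already taken and all letters distinct, that pins G to 6 ⇒ G=6.
Step 6. [col 3: H + V ≡ Q (mod 10)] from column 3 (H=7, V=2, carry-in 1, digits 1,2,3,6,7 already taken and all letters distinct): Q must equal 0. So Q=0.
Step 7. [col 4: X + Q ≡ G (mod 10)] from column 4 (Q=0, G=6, carry-in 1, digits 0,1,2,3,6,7 already taken and all letters distinct): X must equal 5, so X=5.
Step 8. [col 5: H + D ≡ W (mod 10)] column 5 reads H+D+carry(0)=W with H=7, W=1; with digits 0,1,2,3,5,6,7 already taken and all letters distinct, the only value for D is 4, so D=4.
Step 9. [col 6: G + P ≡ X (mod 10)] column 6 reads G+P+carry(1)=X with G=6, X=5; with digits 0,1,2,3,4,5,6,7 already taken and all letters distinct, the only value for P is 8 ⇒ P=8.

Answer: D=4, G=6, H=7, N=3, P=8, Q=0, V=2, W=1, X=5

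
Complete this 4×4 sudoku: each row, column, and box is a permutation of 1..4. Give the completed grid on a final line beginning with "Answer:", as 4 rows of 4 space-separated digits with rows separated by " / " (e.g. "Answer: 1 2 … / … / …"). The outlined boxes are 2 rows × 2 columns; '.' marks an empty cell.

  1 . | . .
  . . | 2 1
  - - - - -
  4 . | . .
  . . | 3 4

Step 1. [r3c2∈{1,2,3}] r3c2 is the only open cell in row 3 admitting 3 ⇒ r3c2=3.
Step 2. [r1c2∈{2,4}] in row 1, 2 fits only at r1c2, so r1c2=2.
Step 3. [r2c1∈{3}] r2c1's peers cover all but 3 ⇒ r2c1=3.
Step 4. [r4c2∈{1}] r4c2's peers cover all but 1, so r4c2=1.
Step 5. [r1c4∈{3}] r1c4 is down to just 3, so r1c4=3.
Step 6. [r3c3∈{1}] r3c3 has the single candidate 1 ⇒ r3c3=1.
Step 7. [r2c2∈{4}] r2c2 is down to just 4. So r2c2=4.
Step 8. [r3c4∈{2}] only 2 remains possible at r3c4, so r3c4=2.
Step 9. [r4c1∈{2}] r4c1 is down to just 2, so r4c1=2.
Step 10. [r1c3∈{4}] only 4 remains possible at r1c3. So r1c3=4.

Answer: 1 2 4 3 / 3 4 2 1 / 4 3 1 2 / 2 1 3 4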